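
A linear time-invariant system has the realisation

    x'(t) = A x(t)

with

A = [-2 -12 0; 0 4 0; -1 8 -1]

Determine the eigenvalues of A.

det(sI - A) = s^3 - (tr A)s^2 + (M11 + M22 + M33)s - det A, where Mii is the 2×2 principal minor of A obtained by deleting row i and column i.
tr A = (-2) + 4 + (-1) = 1; M11 = 4·(-1) - 0·8 = -4 - 0 = -4; M22 = (-2)·(-1) - 0·(-1) = 2 - 0 = 2; M33 = (-2)·4 - (-12)·0 = -8 - 0 = -8; sum of minors = -10.
det A = (-2)·(4·(-1) - 0·8) - (-12)·(0·(-1) - 0·(-1)) + 0·(0·8 - 4·(-1)) = (-2)·(-4) - (-12)·0 + 0·4 = 8.
So p(s) = det(sI - A) = s^3 - s^2 - 10s - 8.
Rational-root test: any integer root divides -8. Testing small divisors, s = -1 works: p(-1) = -1 + (-1) + 10 + (-8) = 0, so (s + 1) is a factor.
Dividing, p(s) = (s + 1)(s^2 - 2s - 8).
Factor s^2 - 2s - 8: two numbers with sum 2 and product -8 are 4 and -2, so s^2 - 2s - 8 = (s - 4)(s + 2).
Hence p(s) = (s - 4) (s + 1) (s + 2), with roots -2, -1, 4.
At least one eigenvalue has non-negative real part, so the system is not asymptotically stable.

-2, -1, 4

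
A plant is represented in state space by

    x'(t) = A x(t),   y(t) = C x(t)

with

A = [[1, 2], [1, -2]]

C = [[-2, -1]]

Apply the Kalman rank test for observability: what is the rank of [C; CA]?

CA = [[-3, -2]]
Observability matrix O = [C; CA] = [[-2, -1], [-3, -2]]
det(O) = (-2)·(-2) - (-1)·(-3) = 4 - 3 = 1 ≠ 0, so rank(O) = 2.
rank(O) = 2 = n, so the pair (A, C) is completely observable.

2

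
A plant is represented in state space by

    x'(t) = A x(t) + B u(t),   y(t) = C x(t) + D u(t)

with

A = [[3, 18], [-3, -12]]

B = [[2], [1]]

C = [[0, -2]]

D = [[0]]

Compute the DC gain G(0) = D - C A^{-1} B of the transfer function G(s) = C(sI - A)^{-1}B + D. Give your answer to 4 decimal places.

G(0) = C(-A)^{-1}B + D = -C A^{-1} B + D.
det A = 18, so A^{-1} = (1/18)·adj(A) = [[-2/3, -1], [1/6, 1/6]]
A^{-1} B = [-7/3, 1/2]^T
C A^{-1} B = -1
G(0) = D - C A^{-1} B = 0 - (-1) = 1

1.0000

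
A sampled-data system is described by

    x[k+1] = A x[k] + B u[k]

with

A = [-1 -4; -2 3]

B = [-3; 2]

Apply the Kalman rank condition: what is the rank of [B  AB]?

2

AB = [[-5], [12]]
Controllability matrix C = [B  AB] = [[-3, -5], [2, 12]]
det(C) = (-3)·12 - (-5)·2 = -36 - (-10) = -26 ≠ 0, so rank(C) = 2.
rank(C) = 2 = n, so the pair (A, B) is completely controllable.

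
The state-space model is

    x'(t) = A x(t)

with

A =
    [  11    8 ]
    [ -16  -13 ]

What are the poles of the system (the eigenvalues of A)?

-5, 3

det(sI - A) = s^2 - (tr A)s + det A, with tr A = 11 + (-13) = -2 and det A = 11·(-13) - 8·(-16) = -143 - (-128) = -15.
So p(s) = det(sI - A) = s^2 + 2s - 15.
Factor s^2 + 2s - 15: two numbers with sum -2 and product -15 are 3 and -5, so s^2 + 2s - 15 = (s - 3)(s + 5).
Hence p(s) = (s - 3) (s + 5), with roots -5, 3.
At least one eigenvalue has non-negative real part, so the system is not asymptotically stable.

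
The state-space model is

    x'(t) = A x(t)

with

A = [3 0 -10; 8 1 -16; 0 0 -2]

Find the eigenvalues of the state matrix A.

-2, 1, 3

det(sI - A) = s^3 - (tr A)s^2 + (M11 + M22 + M33)s - det A, where Mii is the 2×2 principal minor of A obtained by deleting row i and column i.
tr A = 3 + 1 + (-2) = 2; M11 = 1·(-2) - (-16)·0 = -2 - 0 = -2; M22 = 3·(-2) - (-10)·0 = -6 - 0 = -6; M33 = 3·1 - 0·8 = 3 - 0 = 3; sum of minors = -5.
det A = 3·(1·(-2) - (-16)·0) - 0·(8·(-2) - (-16)·0) + (-10)·(8·0 - 1·0) = 3·(-2) - 0·(-16) + (-10)·0 = -6.
So p(s) = det(sI - A) = s^3 - 2s^2 - 5s + 6.
Rational-root test: any integer root divides 6. Testing small divisors, s = 1 works: p(1) = 1 + (-2) + (-5) + 6 = 0, so (s - 1) is a factor.
Dividing, p(s) = (s - 1)(s^2 - s - 6).
Factor s^2 - s - 6: two numbers with sum 1 and product -6 are 3 and -2, so s^2 - s - 6 = (s - 3)(s + 2).
Hence p(s) = (s - 3) (s - 1) (s + 2), with roots -2, 1, 3.
At least one eigenvalue has non-negative real part, so the system is not asymptotically stable.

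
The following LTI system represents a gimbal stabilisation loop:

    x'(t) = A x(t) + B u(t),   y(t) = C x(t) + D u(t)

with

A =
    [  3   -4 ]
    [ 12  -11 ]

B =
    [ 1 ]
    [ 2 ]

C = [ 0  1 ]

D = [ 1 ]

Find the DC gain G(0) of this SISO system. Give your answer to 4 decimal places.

1.4000

G(0) = C(-A)^{-1}B + D = -C A^{-1} B + D.
det A = 15, so A^{-1} = (1/15)·adj(A) = [[-11/15, 4/15], [-4/5, 1/5]]
A^{-1} B = [-1/5, -2/5]^T
C A^{-1} B = -2/5
G(0) = D - C A^{-1} B = 1 - (-2/5) = 7/5 ≈ 1.4000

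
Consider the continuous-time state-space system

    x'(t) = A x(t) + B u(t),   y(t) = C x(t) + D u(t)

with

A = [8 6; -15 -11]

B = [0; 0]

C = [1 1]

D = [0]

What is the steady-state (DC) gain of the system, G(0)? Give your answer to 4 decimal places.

G(0) = C(-A)^{-1}B + D = -C A^{-1} B + D.
det A = 2, so A^{-1} = (1/2)·adj(A) = [[-11/2, -3], [15/2, 4]]
A^{-1} B = [0, 0]^T
C A^{-1} B = 0
G(0) = D - C A^{-1} B = 0 - (0) = 0

0.0000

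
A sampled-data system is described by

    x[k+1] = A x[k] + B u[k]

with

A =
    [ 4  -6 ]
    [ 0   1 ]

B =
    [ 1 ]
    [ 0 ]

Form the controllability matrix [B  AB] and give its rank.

1

AB = [[4], [0]]
Controllability matrix C = [B  AB] = [[1, 4], [0, 0]]
Every column of C is a scalar multiple of column 1 = [1, 0] (multipliers 1, 4), so the columns span a one-dimensional space.
C ≠ 0, hence rank(C) = 1.
rank(C) = 1 < n = 2, so the pair (A, B) is not completely controllable.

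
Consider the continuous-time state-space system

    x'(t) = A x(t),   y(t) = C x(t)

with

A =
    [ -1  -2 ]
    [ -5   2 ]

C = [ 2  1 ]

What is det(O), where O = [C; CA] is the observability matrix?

CA = [[-7, -2]]
Observability matrix O = [C; CA] = [[2, 1], [-7, -2]]
det(O) = 2·(-2) - 1·(-7) = -4 - (-7) = 3
Since det(O) ≠ 0, rank(O) = 2 and the system is completely observable.

3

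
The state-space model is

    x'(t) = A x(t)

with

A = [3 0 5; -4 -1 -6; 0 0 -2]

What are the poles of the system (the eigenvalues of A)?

det(sI - A) = s^3 - (tr A)s^2 + (M11 + M22 + M33)s - det A, where Mii is the 2×2 principal minor of A obtained by deleting row i and column i.
tr A = 3 + (-1) + (-2) = 0; M11 = (-1)·(-2) - (-6)·0 = 2 - 0 = 2; M22 = 3·(-2) - 5·0 = -6 - 0 = -6; M33 = 3·(-1) - 0·(-4) = -3 - 0 = -3; sum of minors = -7.
det A = 3·((-1)·(-2) - (-6)·0) - 0·((-4)·(-2) - (-6)·0) + 5·((-4)·0 - (-1)·0) = 3·2 - 0·8 + 5·0 = 6.
So p(s) = det(sI - A) = s^3 - 7s - 6.
Rational-root test: any integer root divides -6. Testing small divisors, s = -1 works: p(-1) = -1 + 0 + 7 + (-6) = 0, so (s + 1) is a factor.
Dividing, p(s) = (s + 1)(s^2 - s - 6).
Factor s^2 - s - 6: two numbers with sum 1 and product -6 are 3 and -2, so s^2 - s - 6 = (s - 3)(s + 2).
Hence p(s) = (s - 3) (s + 1) (s + 2), with roots -2, -1, 3.
At least one eigenvalue has non-negative real part, so the system is not asymptotically stable.

-2, -1, 3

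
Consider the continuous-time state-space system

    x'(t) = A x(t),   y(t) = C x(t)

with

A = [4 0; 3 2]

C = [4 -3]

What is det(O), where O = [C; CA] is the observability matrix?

CA = [[7, -6]]
Observability matrix O = [C; CA] = [[4, -3], [7, -6]]
det(O) = 4·(-6) - (-3)·7 = -24 - (-21) = -3
Since det(O) ≠ 0, rank(O) = 2 and the system is completely observable.

-3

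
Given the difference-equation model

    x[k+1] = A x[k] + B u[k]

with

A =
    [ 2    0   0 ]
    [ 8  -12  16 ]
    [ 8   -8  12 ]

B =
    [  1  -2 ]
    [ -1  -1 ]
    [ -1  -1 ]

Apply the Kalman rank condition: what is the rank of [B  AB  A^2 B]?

AB = [[2, -4], [4, -20], [4, -20]]
A^2B = [[4, -8], [32, -112], [32, -112]]
Controllability matrix C = [B  AB  A^2B] = [[1, -2, 2, -4, 4, -8], [-1, -1, 4, -20, 32, -112], [-1, -1, 4, -20, 32, -112]]
The rows r1, r2, r3 of C are linearly dependent: -r2 + r3 = 0 (check each entry), so rank(C) ≤ 2.
The 2×2 minor from rows 1, 2, columns 1, 2 is 1·(-1) - (-2)·(-1) = -1 - 2 = -3 ≠ 0, so rank(C) = 2.
rank(C) = 2 < n = 3, so the pair (A, B) is not completely controllable.

2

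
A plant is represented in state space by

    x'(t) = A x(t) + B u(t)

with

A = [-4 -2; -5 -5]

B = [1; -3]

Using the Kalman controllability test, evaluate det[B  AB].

16

AB = [[2], [10]]
Controllability matrix C = [B  AB] = [[1, 2], [-3, 10]]
det(C) = 1·10 - 2·(-3) = 10 - (-6) = 16
Since det(C) ≠ 0, rank(C) = 2 and the system is completely controllable.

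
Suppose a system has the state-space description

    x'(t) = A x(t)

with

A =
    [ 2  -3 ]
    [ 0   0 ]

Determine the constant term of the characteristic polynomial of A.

For a 2×2 matrix, det(sI - A) = s^2 - (tr A)s + det A.
tr A = 2, det A = 0.
So p(s) = s^2 - 2s.
The constant term is 0.

0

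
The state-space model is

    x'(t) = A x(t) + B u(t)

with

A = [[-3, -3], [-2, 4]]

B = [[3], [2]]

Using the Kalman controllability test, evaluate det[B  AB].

AB = [[-15], [2]]
Controllability matrix C = [B  AB] = [[3, -15], [2, 2]]
det(C) = 3·2 - (-15)·2 = 6 - (-30) = 36
Since det(C) ≠ 0, rank(C) = 2 and the system is completely controllable.

36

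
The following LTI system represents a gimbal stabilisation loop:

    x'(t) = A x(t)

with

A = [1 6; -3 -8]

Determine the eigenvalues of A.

-5, -2

det(sI - A) = s^2 - (tr A)s + det A, with tr A = 1 + (-8) = -7 and det A = 1·(-8) - 6·(-3) = -8 - (-18) = 10.
So p(s) = det(sI - A) = s^2 + 7s + 10.
Factor s^2 + 7s + 10: two numbers with sum -7 and product 10 are -2 and -5, so s^2 + 7s + 10 = (s + 2)(s + 5).
Hence p(s) = (s + 2) (s + 5), with roots -5, -2.
All eigenvalues have negative real part, so the system is asymptotically stable.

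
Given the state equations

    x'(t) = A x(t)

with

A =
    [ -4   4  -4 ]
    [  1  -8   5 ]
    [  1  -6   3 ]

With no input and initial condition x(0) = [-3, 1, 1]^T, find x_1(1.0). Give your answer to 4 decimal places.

det(sI - A) = s^3 - (tr A)s^2 + (M11 + M22 + M33)s - det A, where Mii is the 2×2 principal minor of A obtained by deleting row i and column i.
tr A = (-4) + (-8) + 3 = -9; M11 = (-8)·3 - 5·(-6) = -24 - (-30) = 6; M22 = (-4)·3 - (-4)·1 = -12 - (-4) = -8; M33 = (-4)·(-8) - 4·1 = 32 - 4 = 28; sum of minors = 26.
det A = (-4)·((-8)·3 - 5·(-6)) - 4·(1·3 - 5·1) + (-4)·(1·(-6) - (-8)·1) = (-4)·6 - 4·(-2) + (-4)·2 = -24.
So p(s) = det(sI - A) = s^3 + 9s^2 + 26s + 24.
Rational-root test: any integer root divides 24. Testing small divisors, s = -2 works: p(-2) = -8 + 36 + (-52) + 24 = 0, so (s + 2) is a factor.
Dividing, p(s) = (s + 2)(s^2 + 7s + 12).
Factor s^2 + 7s + 12: two numbers with sum -7 and product 12 are -3 and -4, so s^2 + 7s + 12 = (s + 3)(s + 4).
Hence p(s) = (s + 2) (s + 3) (s + 4), with roots -4, -3, -2.
The eigenvalues -4, -3, -2 are distinct and real, so A is diagonalisable and x(t) = e^{At} x(0) = V diag(e^{λ_i t}) V^{-1} x(0), where the columns of V are the eigenvectors.
λ = -4: A - (-4)I = [[0, 4, -4], [1, -4, 5], [1, -6, 7]]. v must be orthogonal to every row; (row 1) × (row 2) = [4, -4, -4], so take v_1 = [1, -1, -1]^T.
λ = -3: A - (-3)I = [[-1, 4, -4], [1, -5, 5], [1, -6, 6]]. v must be orthogonal to every row; (row 1) × (row 2) = [0, 1, 1], so take v_2 = [0, 1, 1]^T.
λ = -2: A - (-2)I = [[-2, 4, -4], [1, -6, 5], [1, -6, 5]]. v must be orthogonal to every row; (row 1) × (row 2) = [-4, 6, 8], so take v_3 = [2, -3, -4]^T.
V = [v_1 v_2 v_3] = [[1, 0, 2], [-1, 1, -3], [-1, 1, -4]] has det V = -1, so V^{-1} = adj(V)/det V = [[1, -2, 2], [1, 2, -1], [0, 1, -1]].
Modal coordinates z(0) = V^{-1} x(0): 1·(-3) + (-2)·1 + 2·1 = -3; 1·(-3) + 2·1 + (-1)·1 = -2; 0·(-3) + 1·1 + (-1)·1 = 0; so z(0) = [-3, -2, 0]^T.
x_1(t) = Σ_i (v_i)_1 · z_i(0) · e^{λ_i t} (row 1 of V times the modal terms).
x_1(1.0) = 1·(-3)·e^{-4·1.0} + 0·(-2)·e^{-3·1.0} + 2·0·e^{-2·1.0} = (-3)·0.018316 + 0·0.049787 + 0·0.135335 = -0.0549.

-0.0549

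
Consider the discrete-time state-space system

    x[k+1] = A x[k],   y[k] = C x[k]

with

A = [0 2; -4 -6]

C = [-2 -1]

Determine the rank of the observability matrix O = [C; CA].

1

CA = [[4, 2]]
Observability matrix O = [C; CA] = [[-2, -1], [4, 2]]
Every row of O is a scalar multiple of row 1 = [-2, -1] (multipliers 1, -2), so the rows span a one-dimensional space.
O ≠ 0, hence rank(O) = 1.
rank(O) = 1 < n = 2, so the pair (A, C) is not completely observable.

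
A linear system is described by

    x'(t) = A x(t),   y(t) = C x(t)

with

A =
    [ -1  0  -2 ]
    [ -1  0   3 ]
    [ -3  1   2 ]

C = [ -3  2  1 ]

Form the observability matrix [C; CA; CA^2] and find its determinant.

CA = [[-2, 1, 14]]
CA^2 = [[-41, 14, 35]]
Observability matrix O = [C; CA; CA^2] = [[-3, 2, 1], [-2, 1, 14], [-41, 14, 35]]
Expanding along the first row, det(O) = (-3)·(1·35 - 14·14) - 2·((-2)·35 - 14·(-41)) + 1·((-2)·14 - 1·(-41)) = (-3)·(-161) - 2·504 + 1·13 = -512
Since det(O) ≠ 0, rank(O) = 3 and the system is completely observable.

-512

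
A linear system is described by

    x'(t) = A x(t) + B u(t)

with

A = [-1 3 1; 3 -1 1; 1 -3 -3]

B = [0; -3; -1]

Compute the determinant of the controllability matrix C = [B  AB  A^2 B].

408

AB = [[-10], [2], [12]]
A^2B = [[28], [-20], [-52]]
Controllability matrix C = [B  AB  A^2B] = [[0, -10, 28], [-3, 2, -20], [-1, 12, -52]]
Expanding along the first row, det(C) = 0·(2·(-52) - (-20)·12) - (-10)·((-3)·(-52) - (-20)·(-1)) + 28·((-3)·12 - 2·(-1)) = 0·136 - (-10)·136 + 28·(-34) = 408
Since det(C) ≠ 0, rank(C) = 3 and the system is completely controllable.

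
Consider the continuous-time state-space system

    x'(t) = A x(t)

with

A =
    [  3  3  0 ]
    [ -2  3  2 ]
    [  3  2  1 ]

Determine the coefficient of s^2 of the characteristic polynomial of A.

-7

Expand det(sI - A) for the 3×3 matrix.
p(s) = s^3 - 7s^2 + 17s - 21.
(Check: constant term = det(-A) = (-1)^3 det A = -21; coefficient of s^2 = -tr A = -7.)
The coefficient of s^2 is -7.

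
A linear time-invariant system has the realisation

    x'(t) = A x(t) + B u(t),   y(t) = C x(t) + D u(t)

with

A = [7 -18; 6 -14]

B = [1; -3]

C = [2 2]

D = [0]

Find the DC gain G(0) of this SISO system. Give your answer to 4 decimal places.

G(0) = C(-A)^{-1}B + D = -C A^{-1} B + D.
det A = 10, so A^{-1} = (1/10)·adj(A) = [[-7/5, 9/5], [-3/5, 7/10]]
A^{-1} B = [-34/5, -27/10]^T
C A^{-1} B = -19
G(0) = D - C A^{-1} B = 0 - (-19) = 19

19.0000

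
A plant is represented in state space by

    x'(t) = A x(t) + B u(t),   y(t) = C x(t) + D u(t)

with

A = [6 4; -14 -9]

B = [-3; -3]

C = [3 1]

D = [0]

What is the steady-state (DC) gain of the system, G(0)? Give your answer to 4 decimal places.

-28.5000

G(0) = C(-A)^{-1}B + D = -C A^{-1} B + D.
det A = 2, so A^{-1} = (1/2)·adj(A) = [[-9/2, -2], [7, 3]]
A^{-1} B = [39/2, -30]^T
C A^{-1} B = 57/2
G(0) = D - C A^{-1} B = 0 - (57/2) = -57/2 ≈ -28.5000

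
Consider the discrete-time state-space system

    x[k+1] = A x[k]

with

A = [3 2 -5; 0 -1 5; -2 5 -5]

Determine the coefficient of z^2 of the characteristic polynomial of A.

Expand det(zI - A) for the 3×3 matrix.
p(z) = z^3 + 3z^2 - 48z + 70.
(Check: constant term = det(-A) = (-1)^3 det A = 70; coefficient of z^2 = -tr A = 3.)
The coefficient of z^2 is 3.

3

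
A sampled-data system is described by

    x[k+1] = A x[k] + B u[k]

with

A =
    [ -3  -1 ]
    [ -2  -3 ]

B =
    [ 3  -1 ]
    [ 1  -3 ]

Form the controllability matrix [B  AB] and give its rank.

2

AB = [[-10, 6], [-9, 11]]
Controllability matrix C = [B  AB] = [[3, -1, -10, 6], [1, -3, -9, 11]]
Take the 2×2 submatrix of C formed by columns 1, 2: [[3, -1], [1, -3]]. Its determinant is 3·(-3) - (-1)·1 = -9 - (-1) = -8 ≠ 0.
So rank(C) ≥ 2; since C has 2 rows, rank(C) = 2.
rank(C) = 2 = n, so the pair (A, B) is completely controllable.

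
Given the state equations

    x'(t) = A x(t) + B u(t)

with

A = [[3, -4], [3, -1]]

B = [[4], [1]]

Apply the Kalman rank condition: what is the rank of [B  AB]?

2

AB = [[8], [11]]
Controllability matrix C = [B  AB] = [[4, 8], [1, 11]]
det(C) = 4·11 - 8·1 = 44 - 8 = 36 ≠ 0, so rank(C) = 2.
rank(C) = 2 = n, so the pair (A, B) is completely controllable.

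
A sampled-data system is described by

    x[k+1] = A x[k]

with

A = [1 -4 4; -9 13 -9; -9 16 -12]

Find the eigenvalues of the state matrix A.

det(zI - A) = z^3 - (tr A)z^2 + (M11 + M22 + M33)z - det A, where Mii is the 2×2 principal minor of A obtained by deleting row i and column i.
tr A = 1 + 13 + (-12) = 2; M11 = 13·(-12) - (-9)·16 = -156 - (-144) = -12; M22 = 1·(-12) - 4·(-9) = -12 - (-36) = 24; M33 = 1·13 - (-4)·(-9) = 13 - 36 = -23; sum of minors = -11.
det A = 1·(13·(-12) - (-9)·16) - (-4)·((-9)·(-12) - (-9)·(-9)) + 4·((-9)·16 - 13·(-9)) = 1·(-12) - (-4)·27 + 4·(-27) = -12.
So p(z) = det(zI - A) = z^3 - 2z^2 - 11z + 12.
Rational-root test: any integer root divides 12. Testing small divisors, z = 1 works: p(1) = 1 + (-2) + (-11) + 12 = 0, so (z - 1) is a factor.
Dividing, p(z) = (z - 1)(z^2 - z - 12).
Factor z^2 - z - 12: two numbers with sum 1 and product -12 are 4 and -3, so z^2 - z - 12 = (z - 4)(z + 3).
Hence p(z) = (z - 4) (z - 1) (z + 3), with roots -3, 1, 4.

-3, 1, 4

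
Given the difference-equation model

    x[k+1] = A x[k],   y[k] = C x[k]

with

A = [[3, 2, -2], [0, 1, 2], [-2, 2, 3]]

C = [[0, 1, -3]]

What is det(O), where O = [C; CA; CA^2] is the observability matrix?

CA = [[6, -5, -7]]
CA^2 = [[32, -7, -43]]
Observability matrix O = [C; CA; CA^2] = [[0, 1, -3], [6, -5, -7], [32, -7, -43]]
Expanding along the first row, det(O) = 0·((-5)·(-43) - (-7)·(-7)) - 1·(6·(-43) - (-7)·32) + (-3)·(6·(-7) - (-5)·32) = 0·166 - 1·(-34) + (-3)·118 = -320
Since det(O) ≠ 0, rank(O) = 3 and the system is completely observable.

-320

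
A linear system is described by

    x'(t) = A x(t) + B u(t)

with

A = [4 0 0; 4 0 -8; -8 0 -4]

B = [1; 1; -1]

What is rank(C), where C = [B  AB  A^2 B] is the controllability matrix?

AB = [[4], [12], [-4]]
A^2B = [[16], [48], [-16]]
Controllability matrix C = [B  AB  A^2B] = [[1, 4, 16], [1, 12, 48], [-1, -4, -16]]
The rows r1, r2, r3 of C are linearly dependent: r1 + r3 = 0 (check each entry), so rank(C) ≤ 2.
The 2×2 minor from rows 1, 2, columns 1, 2 is 1·12 - 4·1 = 12 - 4 = 8 ≠ 0, so rank(C) = 2.
rank(C) = 2 < n = 3, so the pair (A, B) is not completely controllable.

2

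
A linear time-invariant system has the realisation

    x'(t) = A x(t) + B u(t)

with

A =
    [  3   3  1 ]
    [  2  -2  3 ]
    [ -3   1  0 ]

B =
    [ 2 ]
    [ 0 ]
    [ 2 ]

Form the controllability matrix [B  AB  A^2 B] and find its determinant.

AB = [[8], [10], [-6]]
A^2B = [[48], [-22], [-14]]
Controllability matrix C = [B  AB  A^2B] = [[2, 8, 48], [0, 10, -22], [2, -6, -14]]
Expanding along the first row, det(C) = 2·(10·(-14) - (-22)·(-6)) - 8·(0·(-14) - (-22)·2) + 48·(0·(-6) - 10·2) = 2·(-272) - 8·44 + 48·(-20) = -1856
Since det(C) ≠ 0, rank(C) = 3 and the system is completely controllable.

-1856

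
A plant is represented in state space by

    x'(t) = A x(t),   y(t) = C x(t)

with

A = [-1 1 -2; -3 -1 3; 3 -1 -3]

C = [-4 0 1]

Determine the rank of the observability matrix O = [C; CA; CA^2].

3

CA = [[7, -5, 5]]
CA^2 = [[23, 7, -44]]
Observability matrix O = [C; CA; CA^2] = [[-4, 0, 1], [7, -5, 5], [23, 7, -44]]
det(O) = (-4)·((-5)·(-44) - 5·7) - 0·(7·(-44) - 5·23) + 1·(7·7 - (-5)·23) = (-4)·185 - 0·(-423) + 1·164 = -576 ≠ 0, so rank(O) = 3.
rank(O) = 3 = n, so the pair (A, C) is completely observable.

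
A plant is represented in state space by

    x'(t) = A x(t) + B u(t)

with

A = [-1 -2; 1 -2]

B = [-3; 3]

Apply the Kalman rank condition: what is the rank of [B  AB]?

2

AB = [[-3], [-9]]
Controllability matrix C = [B  AB] = [[-3, -3], [3, -9]]
det(C) = (-3)·(-9) - (-3)·3 = 27 - (-9) = 36 ≠ 0, so rank(C) = 2.
rank(C) = 2 = n, so the pair (A, B) is completely controllable.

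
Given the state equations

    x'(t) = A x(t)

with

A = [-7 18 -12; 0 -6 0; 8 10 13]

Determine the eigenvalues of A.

-6, 1, 5

det(sI - A) = s^3 - (tr A)s^2 + (M11 + M22 + M33)s - det A, where Mii is the 2×2 principal minor of A obtained by deleting row i and column i.
tr A = (-7) + (-6) + 13 = 0; M11 = (-6)·13 - 0·10 = -78 - 0 = -78; M22 = (-7)·13 - (-12)·8 = -91 - (-96) = 5; M33 = (-7)·(-6) - 18·0 = 42 - 0 = 42; sum of minors = -31.
det A = (-7)·((-6)·13 - 0·10) - 18·(0·13 - 0·8) + (-12)·(0·10 - (-6)·8) = (-7)·(-78) - 18·0 + (-12)·48 = -30.
So p(s) = det(sI - A) = s^3 - 31s + 30.
Rational-root test: any integer root divides 30. Testing small divisors, s = 1 works: p(1) = 1 + 0 + (-31) + 30 = 0, so (s - 1) is a factor.
Dividing, p(s) = (s - 1)(s^2 + s - 30).
Factor s^2 + s - 30: two numbers with sum -1 and product -30 are 5 and -6, so s^2 + s - 30 = (s - 5)(s + 6).
Hence p(s) = (s - 5) (s - 1) (s + 6), with roots -6, 1, 5.
At least one eigenvalue has non-negative real part, so the system is not asymptotically stable.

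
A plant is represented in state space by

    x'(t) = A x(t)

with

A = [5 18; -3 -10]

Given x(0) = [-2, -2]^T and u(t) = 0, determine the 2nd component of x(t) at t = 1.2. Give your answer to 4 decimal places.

det(sI - A) = s^2 - (tr A)s + det A, with tr A = 5 + (-10) = -5 and det A = 5·(-10) - 18·(-3) = -50 - (-54) = 4.
So p(s) = det(sI - A) = s^2 + 5s + 4.
Factor s^2 + 5s + 4: two numbers with sum -5 and product 4 are -1 and -4, so s^2 + 5s + 4 = (s + 1)(s + 4).
Hence p(s) = (s + 1) (s + 4), with roots -4, -1.
The eigenvalues -4, -1 are distinct and real, so A is diagonalisable and x(t) = e^{At} x(0) = V diag(e^{λ_i t}) V^{-1} x(0), where the columns of V are the eigenvectors.
λ = -4: A - (-4)I = [[9, 18], [-3, -6]]. Row 1 gives 9·v1 + 18·v2 = 0, so take v_1 = [-2, 1]^T.
λ = -1: A - (-1)I = [[6, 18], [-3, -9]]. Row 1 gives 6·v1 + 18·v2 = 0, so take v_2 = [3, -1]^T.
V = [v_1 v_2] = [[-2, 3], [1, -1]] has det V = -1, so V^{-1} = adj(V)/det V = [[1, 3], [1, 2]].
Modal coordinates z(0) = V^{-1} x(0): 1·(-2) + 3·(-2) = -8; 1·(-2) + 2·(-2) = -6; so z(0) = [-8, -6]^T.
x_2(t) = Σ_i (v_i)_2 · z_i(0) · e^{λ_i t} (row 2 of V times the modal terms).
x_2(1.2) = 1·(-8)·e^{-4·1.2} + (-1)·(-6)·e^{-1·1.2} = (-8)·0.008230 + 6·0.301194 = 1.7413.

1.7413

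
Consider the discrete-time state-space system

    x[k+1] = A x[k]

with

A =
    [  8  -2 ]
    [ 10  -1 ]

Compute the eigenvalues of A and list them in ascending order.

det(zI - A) = z^2 - (tr A)z + det A, with tr A = 8 + (-1) = 7 and det A = 8·(-1) - (-2)·10 = -8 - (-20) = 12.
So p(z) = det(zI - A) = z^2 - 7z + 12.
Factor z^2 - 7z + 12: two numbers with sum 7 and product 12 are 4 and 3, so z^2 - 7z + 12 = (z - 4)(z - 3).
Hence p(z) = (z - 4) (z - 3), with roots 3, 4.

3, 4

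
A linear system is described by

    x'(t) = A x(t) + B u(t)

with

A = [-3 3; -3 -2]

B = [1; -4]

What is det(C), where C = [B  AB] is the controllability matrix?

AB = [[-15], [5]]
Controllability matrix C = [B  AB] = [[1, -15], [-4, 5]]
det(C) = 1·5 - (-15)·(-4) = 5 - 60 = -55
Since det(C) ≠ 0, rank(C) = 2 and the system is completely controllable.

-55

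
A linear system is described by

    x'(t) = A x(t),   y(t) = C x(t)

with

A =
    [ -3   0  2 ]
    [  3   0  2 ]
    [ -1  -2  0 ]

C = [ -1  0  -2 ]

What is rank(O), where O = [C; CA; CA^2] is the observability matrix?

3

CA = [[5, 4, -2]]
CA^2 = [[-1, 4, 18]]
Observability matrix O = [C; CA; CA^2] = [[-1, 0, -2], [5, 4, -2], [-1, 4, 18]]
det(O) = (-1)·(4·18 - (-2)·4) - 0·(5·18 - (-2)·(-1)) + (-2)·(5·4 - 4·(-1)) = (-1)·80 - 0·88 + (-2)·24 = -128 ≠ 0, so rank(O) = 3.
rank(O) = 3 = n, so the pair (A, C) is completely observable.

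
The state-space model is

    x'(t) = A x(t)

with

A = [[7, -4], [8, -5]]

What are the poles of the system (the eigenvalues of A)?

-1, 3

det(sI - A) = s^2 - (tr A)s + det A, with tr A = 7 + (-5) = 2 and det A = 7·(-5) - (-4)·8 = -35 - (-32) = -3.
So p(s) = det(sI - A) = s^2 - 2s - 3.
Factor s^2 - 2s - 3: two numbers with sum 2 and product -3 are 3 and -1, so s^2 - 2s - 3 = (s - 3)(s + 1).
Hence p(s) = (s - 3) (s + 1), with roots -1, 3.
At least one eigenvalue has non-negative real part, so the system is not asymptotically stable.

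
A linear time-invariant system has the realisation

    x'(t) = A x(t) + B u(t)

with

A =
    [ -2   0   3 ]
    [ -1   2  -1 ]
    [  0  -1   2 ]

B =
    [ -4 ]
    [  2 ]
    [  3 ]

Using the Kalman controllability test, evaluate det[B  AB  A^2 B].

AB = [[17], [5], [4]]
A^2B = [[-22], [-11], [3]]
Controllability matrix C = [B  AB  A^2B] = [[-4, 17, -22], [2, 5, -11], [3, 4, 3]]
Expanding along the first row, det(C) = (-4)·(5·3 - (-11)·4) - 17·(2·3 - (-11)·3) + (-22)·(2·4 - 5·3) = (-4)·59 - 17·39 + (-22)·(-7) = -745
Since det(C) ≠ 0, rank(C) = 3 and the system is completely controllable.

-745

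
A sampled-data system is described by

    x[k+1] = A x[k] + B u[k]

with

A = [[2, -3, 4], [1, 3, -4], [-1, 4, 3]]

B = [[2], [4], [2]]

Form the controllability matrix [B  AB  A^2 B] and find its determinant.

7704

AB = [[0], [6], [20]]
A^2B = [[62], [-62], [84]]
Controllability matrix C = [B  AB  A^2B] = [[2, 0, 62], [4, 6, -62], [2, 20, 84]]
Expanding along the first row, det(C) = 2·(6·84 - (-62)·20) - 0·(4·84 - (-62)·2) + 62·(4·20 - 6·2) = 2·1744 - 0·460 + 62·68 = 7704
Since det(C) ≠ 0, rank(C) = 3 and the system is completely controllable.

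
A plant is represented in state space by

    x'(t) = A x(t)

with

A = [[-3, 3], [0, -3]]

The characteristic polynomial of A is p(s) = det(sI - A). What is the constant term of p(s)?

For a 2×2 matrix, det(sI - A) = s^2 - (tr A)s + det A.
tr A = -6, det A = 9.
So p(s) = s^2 + 6s + 9.
The constant term is 9.

9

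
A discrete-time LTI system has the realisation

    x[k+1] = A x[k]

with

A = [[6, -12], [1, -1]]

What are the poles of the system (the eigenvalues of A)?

2, 3

det(zI - A) = z^2 - (tr A)z + det A, with tr A = 6 + (-1) = 5 and det A = 6·(-1) - (-12)·1 = -6 - (-12) = 6.
So p(z) = det(zI - A) = z^2 - 5z + 6.
Factor z^2 - 5z + 6: two numbers with sum 5 and product 6 are 3 and 2, so z^2 - 5z + 6 = (z - 3)(z - 2).
Hence p(z) = (z - 3) (z - 2), with roots 2, 3.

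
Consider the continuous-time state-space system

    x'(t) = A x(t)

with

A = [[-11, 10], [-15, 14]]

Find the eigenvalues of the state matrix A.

det(sI - A) = s^2 - (tr A)s + det A, with tr A = (-11) + 14 = 3 and det A = (-11)·14 - 10·(-15) = -154 - (-150) = -4.
So p(s) = det(sI - A) = s^2 - 3s - 4.
Factor s^2 - 3s - 4: two numbers with sum 3 and product -4 are 4 and -1, so s^2 - 3s - 4 = (s - 4)(s + 1).
Hence p(s) = (s - 4) (s + 1), with roots -1, 4.
At least one eigenvalue has non-negative real part, so the system is not asymptotically stable.

-1, 4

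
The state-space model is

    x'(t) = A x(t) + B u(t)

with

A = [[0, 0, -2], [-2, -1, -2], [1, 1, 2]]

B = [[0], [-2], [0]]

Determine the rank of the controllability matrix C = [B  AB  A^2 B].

3

AB = [[0], [2], [-2]]
A^2B = [[4], [2], [-2]]
Controllability matrix C = [B  AB  A^2B] = [[0, 0, 4], [-2, 2, 2], [0, -2, -2]]
det(C) = 0·(2·(-2) - 2·(-2)) - 0·((-2)·(-2) - 2·0) + 4·((-2)·(-2) - 2·0) = 0·0 - 0·4 + 4·4 = 16 ≠ 0, so rank(C) = 3.
rank(C) = 3 = n, so the pair (A, B) is completely controllable.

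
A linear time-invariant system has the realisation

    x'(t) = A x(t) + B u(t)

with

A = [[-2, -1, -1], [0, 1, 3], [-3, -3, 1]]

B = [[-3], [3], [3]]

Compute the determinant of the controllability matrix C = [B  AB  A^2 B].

AB = [[0], [12], [3]]
A^2B = [[-15], [21], [-33]]
Controllability matrix C = [B  AB  A^2B] = [[-3, 0, -15], [3, 12, 21], [3, 3, -33]]
Expanding along the first row, det(C) = (-3)·(12·(-33) - 21·3) - 0·(3·(-33) - 21·3) + (-15)·(3·3 - 12·3) = (-3)·(-459) - 0·(-162) + (-15)·(-27) = 1782
Since det(C) ≠ 0, rank(C) = 3 and the system is completely controllable.

1782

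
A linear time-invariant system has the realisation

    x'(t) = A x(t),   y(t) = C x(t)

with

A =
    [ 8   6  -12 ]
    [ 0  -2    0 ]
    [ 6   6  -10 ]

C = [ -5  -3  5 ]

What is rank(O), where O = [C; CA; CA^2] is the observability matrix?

2

CA = [[-10, 6, 10]]
CA^2 = [[-20, -12, 20]]
Observability matrix O = [C; CA; CA^2] = [[-5, -3, 5], [-10, 6, 10], [-20, -12, 20]]
The columns c1, c2, c3 of O are linearly dependent: c1 + c3 = 0 (check each entry), so rank(O) ≤ 2.
The 2×2 minor from rows 1, 2, columns 1, 2 is (-5)·6 - (-3)·(-10) = -30 - 30 = -60 ≠ 0, so rank(O) = 2.
rank(O) = 2 < n = 3, so the pair (A, C) is not completely observable.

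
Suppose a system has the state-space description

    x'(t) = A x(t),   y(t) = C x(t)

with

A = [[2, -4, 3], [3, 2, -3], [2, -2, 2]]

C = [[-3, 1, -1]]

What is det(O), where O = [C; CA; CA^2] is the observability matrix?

CA = [[-5, 16, -14]]
CA^2 = [[10, 80, -91]]
Observability matrix O = [C; CA; CA^2] = [[-3, 1, -1], [-5, 16, -14], [10, 80, -91]]
Expanding along the first row, det(O) = (-3)·(16·(-91) - (-14)·80) - 1·((-5)·(-91) - (-14)·10) + (-1)·((-5)·80 - 16·10) = (-3)·(-336) - 1·595 + (-1)·(-560) = 973
Since det(O) ≠ 0, rank(O) = 3 and the system is completely observable.

973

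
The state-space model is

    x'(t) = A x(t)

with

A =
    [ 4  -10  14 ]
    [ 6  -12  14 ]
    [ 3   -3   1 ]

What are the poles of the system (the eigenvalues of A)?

-6, -2, 1

det(sI - A) = s^3 - (tr A)s^2 + (M11 + M22 + M33)s - det A, where Mii is the 2×2 principal minor of A obtained by deleting row i and column i.
tr A = 4 + (-12) + 1 = -7; M11 = (-12)·1 - 14·(-3) = -12 - (-42) = 30; M22 = 4·1 - 14·3 = 4 - 42 = -38; M33 = 4·(-12) - (-10)·6 = -48 - (-60) = 12; sum of minors = 4.
det A = 4·((-12)·1 - 14·(-3)) - (-10)·(6·1 - 14·3) + 14·(6·(-3) - (-12)·3) = 4·30 - (-10)·(-36) + 14·18 = 12.
So p(s) = det(sI - A) = s^3 + 7s^2 + 4s - 12.
Rational-root test: any integer root divides -12. Testing small divisors, s = 1 works: p(1) = 1 + 7 + 4 + (-12) = 0, so (s - 1) is a factor.
Dividing, p(s) = (s - 1)(s^2 + 8s + 12).
Factor s^2 + 8s + 12: two numbers with sum -8 and product 12 are -2 and -6, so s^2 + 8s + 12 = (s + 2)(s + 6).
Hence p(s) = (s - 1) (s + 2) (s + 6), with roots -6, -2, 1.
At least one eigenvalue has non-negative real part, so the system is not asymptotically stable.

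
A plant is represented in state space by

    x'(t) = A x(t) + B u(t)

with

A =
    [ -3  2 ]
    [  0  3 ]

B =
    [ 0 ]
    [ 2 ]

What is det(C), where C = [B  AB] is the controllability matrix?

-8

AB = [[4], [6]]
Controllability matrix C = [B  AB] = [[0, 4], [2, 6]]
det(C) = 0·6 - 4·2 = 0 - 8 = -8
Since det(C) ≠ 0, rank(C) = 2 and the system is completely controllable.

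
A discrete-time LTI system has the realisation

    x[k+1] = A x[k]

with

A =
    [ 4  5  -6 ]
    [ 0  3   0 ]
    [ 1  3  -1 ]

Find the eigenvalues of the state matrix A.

1, 2, 3

det(zI - A) = z^3 - (tr A)z^2 + (M11 + M22 + M33)z - det A, where Mii is the 2×2 principal minor of A obtained by deleting row i and column i.
tr A = 4 + 3 + (-1) = 6; M11 = 3·(-1) - 0·3 = -3 - 0 = -3; M22 = 4·(-1) - (-6)·1 = -4 - (-6) = 2; M33 = 4·3 - 5·0 = 12 - 0 = 12; sum of minors = 11.
det A = 4·(3·(-1) - 0·3) - 5·(0·(-1) - 0·1) + (-6)·(0·3 - 3·1) = 4·(-3) - 5·0 + (-6)·(-3) = 6.
So p(z) = det(zI - A) = z^3 - 6z^2 + 11z - 6.
Rational-root test: any integer root divides -6. Testing small divisors, z = 1 works: p(1) = 1 + (-6) + 11 + (-6) = 0, so (z - 1) is a factor.
Dividing, p(z) = (z - 1)(z^2 - 5z + 6).
Factor z^2 - 5z + 6: two numbers with sum 5 and product 6 are 3 and 2, so z^2 - 5z + 6 = (z - 3)(z - 2).
Hence p(z) = (z - 3) (z - 2) (z - 1), with roots 1, 2, 3.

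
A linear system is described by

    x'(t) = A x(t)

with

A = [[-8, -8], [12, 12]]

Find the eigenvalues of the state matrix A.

det(sI - A) = s^2 - (tr A)s + det A, with tr A = (-8) + 12 = 4 and det A = (-8)·12 - (-8)·12 = -96 - (-96) = 0.
So p(s) = det(sI - A) = s^2 - 4s.
Factor s^2 - 4s: two numbers with sum 4 and product 0 are 4 and 0, so s^2 - 4s = s(s - 4).
Hence p(s) = s (s - 4), with roots 0, 4.
At least one eigenvalue has non-negative real part, so the system is not asymptotically stable.

0, 4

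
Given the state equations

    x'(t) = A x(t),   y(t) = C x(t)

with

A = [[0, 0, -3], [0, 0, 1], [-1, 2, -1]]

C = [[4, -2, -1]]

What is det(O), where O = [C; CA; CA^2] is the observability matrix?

-1062

CA = [[1, -2, -13]]
CA^2 = [[13, -26, 8]]
Observability matrix O = [C; CA; CA^2] = [[4, -2, -1], [1, -2, -13], [13, -26, 8]]
Expanding along the first row, det(O) = 4·((-2)·8 - (-13)·(-26)) - (-2)·(1·8 - (-13)·13) + (-1)·(1·(-26) - (-2)·13) = 4·(-354) - (-2)·177 + (-1)·0 = -1062
Since det(O) ≠ 0, rank(O) = 3 and the system is completely observable.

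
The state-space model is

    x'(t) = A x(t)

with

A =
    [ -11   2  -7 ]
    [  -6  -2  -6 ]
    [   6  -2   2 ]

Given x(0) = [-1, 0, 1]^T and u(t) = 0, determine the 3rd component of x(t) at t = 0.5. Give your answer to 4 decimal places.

0.1353

det(sI - A) = s^3 - (tr A)s^2 + (M11 + M22 + M33)s - det A, where Mii is the 2×2 principal minor of A obtained by deleting row i and column i.
tr A = (-11) + (-2) + 2 = -11; M11 = (-2)·2 - (-6)·(-2) = -4 - 12 = -16; M22 = (-11)·2 - (-7)·6 = -22 - (-42) = 20; M33 = (-11)·(-2) - 2·(-6) = 22 - (-12) = 34; sum of minors = 38.
det A = (-11)·((-2)·2 - (-6)·(-2)) - 2·((-6)·2 - (-6)·6) + (-7)·((-6)·(-2) - (-2)·6) = (-11)·(-16) - 2·24 + (-7)·24 = -40.
So p(s) = det(sI - A) = s^3 + 11s^2 + 38s + 40.
Rational-root test: any integer root divides 40. Testing small divisors, s = -2 works: p(-2) = -8 + 44 + (-76) + 40 = 0, so (s + 2) is a factor.
Dividing, p(s) = (s + 2)(s^2 + 9s + 20).
Factor s^2 + 9s + 20: two numbers with sum -9 and product 20 are -4 and -5, so s^2 + 9s + 20 = (s + 4)(s + 5).
Hence p(s) = (s + 2) (s + 4) (s + 5), with roots -5, -4, -2.
The eigenvalues -5, -4, -2 are distinct and real, so A is diagonalisable and x(t) = e^{At} x(0) = V diag(e^{λ_i t}) V^{-1} x(0), where the columns of V are the eigenvectors.
λ = -5: A - (-5)I = [[-6, 2, -7], [-6, 3, -6], [6, -2, 7]]. v must be orthogonal to every row; (row 1) × (row 2) = [9, 6, -6], so take v_1 = [3, 2, -2]^T.
λ = -4: A - (-4)I = [[-7, 2, -7], [-6, 2, -6], [6, -2, 6]]. v must be orthogonal to every row; (row 1) × (row 2) = [2, 0, -2], so take v_2 = [-1, 0, 1]^T.
λ = -2: A - (-2)I = [[-9, 2, -7], [-6, 0, -6], [6, -2, 4]]. v must be orthogonal to every row; (row 1) × (row 2) = [-12, -12, 12], so take v_3 = [1, 1, -1]^T.
V = [v_1 v_2 v_3] = [[3, -1, 1], [2, 0, 1], [-2, 1, -1]] has det V = -1, so V^{-1} = adj(V)/det V = [[1, 0, 1], [0, 1, 1], [-2, 1, -2]].
Modal coordinates z(0) = V^{-1} x(0): 1·(-1) + 0·0 + 1·1 = 0; 0·(-1) + 1·0 + 1·1 = 1; (-2)·(-1) + 1·0 + (-2)·1 = 0; so z(0) = [0, 1, 0]^T.
x_3(t) = Σ_i (v_i)_3 · z_i(0) · e^{λ_i t} (row 3 of V times the modal terms).
x_3(0.5) = (-2)·0·e^{-5·0.5} + 1·1·e^{-4·0.5} + (-1)·0·e^{-2·0.5} = 0·0.082085 + 1·0.135335 + 0·0.367879 = 0.1353.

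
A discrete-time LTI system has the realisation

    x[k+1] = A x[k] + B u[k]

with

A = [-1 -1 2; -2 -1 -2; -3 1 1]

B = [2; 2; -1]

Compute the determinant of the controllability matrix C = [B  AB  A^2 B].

AB = [[-6], [-4], [-5]]
A^2B = [[0], [26], [9]]
Controllability matrix C = [B  AB  A^2B] = [[2, -6, 0], [2, -4, 26], [-1, -5, 9]]
Expanding along the first row, det(C) = 2·((-4)·9 - 26·(-5)) - (-6)·(2·9 - 26·(-1)) + 0·(2·(-5) - (-4)·(-1)) = 2·94 - (-6)·44 + 0·(-14) = 452
Since det(C) ≠ 0, rank(C) = 3 and the system is completely controllable.

452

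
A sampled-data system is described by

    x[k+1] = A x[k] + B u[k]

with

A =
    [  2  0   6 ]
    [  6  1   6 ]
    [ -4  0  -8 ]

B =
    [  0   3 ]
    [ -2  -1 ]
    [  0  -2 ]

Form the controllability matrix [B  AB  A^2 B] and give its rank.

2

AB = [[0, -6], [-2, 5], [0, 4]]
A^2B = [[0, 12], [-2, -7], [0, -8]]
Controllability matrix C = [B  AB  A^2B] = [[0, 3, 0, -6, 0, 12], [-2, -1, -2, 5, -2, -7], [0, -2, 0, 4, 0, -8]]
The rows r1, r2, r3 of C are linearly dependent: 2·r1 + 3·r3 = 0 (check each entry), so rank(C) ≤ 2.
The 2×2 minor from rows 1, 2, columns 1, 2 is 0·(-1) - 3·(-2) = 0 - (-6) = 6 ≠ 0, so rank(C) = 2.
rank(C) = 2 < n = 3, so the pair (A, B) is not completely controllable.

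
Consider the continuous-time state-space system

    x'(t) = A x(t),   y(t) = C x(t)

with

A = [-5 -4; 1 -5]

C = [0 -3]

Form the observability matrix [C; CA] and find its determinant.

-9

CA = [[-3, 15]]
Observability matrix O = [C; CA] = [[0, -3], [-3, 15]]
det(O) = 0·15 - (-3)·(-3) = 0 - 9 = -9
Since det(O) ≠ 0, rank(O) = 2 and the system is completely observable.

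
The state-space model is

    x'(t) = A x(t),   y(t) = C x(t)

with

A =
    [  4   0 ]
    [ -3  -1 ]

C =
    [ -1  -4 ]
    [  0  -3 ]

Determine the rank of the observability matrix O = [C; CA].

CA = [[8, 4], [9, 3]]
Observability matrix O = [C; CA] = [[-1, -4], [0, -3], [8, 4], [9, 3]]
Take the 2×2 submatrix of O formed by rows 1, 2: [[-1, -4], [0, -3]]. Its determinant is (-1)·(-3) - (-4)·0 = 3 - 0 = 3 ≠ 0.
So rank(O) ≥ 2; since O has 2 columns, rank(O) = 2.
rank(O) = 2 = n, so the pair (A, C) is completely observable.

2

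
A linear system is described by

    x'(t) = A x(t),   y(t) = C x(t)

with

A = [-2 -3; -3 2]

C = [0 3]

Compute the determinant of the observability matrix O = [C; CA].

27

CA = [[-9, 6]]
Observability matrix O = [C; CA] = [[0, 3], [-9, 6]]
det(O) = 0·6 - 3·(-9) = 0 - (-27) = 27
Since det(O) ≠ 0, rank(O) = 2 and the system is completely observable.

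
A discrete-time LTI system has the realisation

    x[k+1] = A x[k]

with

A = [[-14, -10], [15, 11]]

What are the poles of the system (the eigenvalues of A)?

-4, 1

det(zI - A) = z^2 - (tr A)z + det A, with tr A = (-14) + 11 = -3 and det A = (-14)·11 - (-10)·15 = -154 - (-150) = -4.
So p(z) = det(zI - A) = z^2 + 3z - 4.
Factor z^2 + 3z - 4: two numbers with sum -3 and product -4 are 1 and -4, so z^2 + 3z - 4 = (z - 1)(z + 4).
Hence p(z) = (z - 1) (z + 4), with roots -4, 1.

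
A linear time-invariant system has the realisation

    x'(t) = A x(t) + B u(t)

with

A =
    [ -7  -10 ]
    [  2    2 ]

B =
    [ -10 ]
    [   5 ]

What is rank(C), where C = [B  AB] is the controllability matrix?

AB = [[20], [-10]]
Controllability matrix C = [B  AB] = [[-10, 20], [5, -10]]
Every column of C is a scalar multiple of column 1 = [-10, 5] (multipliers 1, -2), so the columns span a one-dimensional space.
C ≠ 0, hence rank(C) = 1.
rank(C) = 1 < n = 2, so the pair (A, B) is not completely controllable.

1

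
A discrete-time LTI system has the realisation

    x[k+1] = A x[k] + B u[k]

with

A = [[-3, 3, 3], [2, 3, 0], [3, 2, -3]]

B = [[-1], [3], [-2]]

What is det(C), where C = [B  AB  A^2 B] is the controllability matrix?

AB = [[6], [7], [9]]
A^2B = [[30], [33], [5]]
Controllability matrix C = [B  AB  A^2B] = [[-1, 6, 30], [3, 7, 33], [-2, 9, 5]]
Expanding along the first row, det(C) = (-1)·(7·5 - 33·9) - 6·(3·5 - 33·(-2)) + 30·(3·9 - 7·(-2)) = (-1)·(-262) - 6·81 + 30·41 = 1006
Since det(C) ≠ 0, rank(C) = 3 and the system is completely controllable.

1006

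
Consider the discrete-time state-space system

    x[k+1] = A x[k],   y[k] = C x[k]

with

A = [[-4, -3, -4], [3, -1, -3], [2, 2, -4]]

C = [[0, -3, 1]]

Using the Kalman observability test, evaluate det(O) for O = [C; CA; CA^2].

-1095

CA = [[-7, 5, 5]]
CA^2 = [[53, 26, -7]]
Observability matrix O = [C; CA; CA^2] = [[0, -3, 1], [-7, 5, 5], [53, 26, -7]]
Expanding along the first row, det(O) = 0·(5·(-7) - 5·26) - (-3)·((-7)·(-7) - 5·53) + 1·((-7)·26 - 5·53) = 0·(-165) - (-3)·(-216) + 1·(-447) = -1095
Since det(O) ≠ 0, rank(O) = 3 and the system is completely observable.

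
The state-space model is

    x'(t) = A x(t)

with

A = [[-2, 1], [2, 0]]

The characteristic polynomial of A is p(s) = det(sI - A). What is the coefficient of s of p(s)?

For a 2×2 matrix, det(sI - A) = s^2 - (tr A)s + det A.
tr A = -2, det A = -2.
So p(s) = s^2 + 2s - 2.
The coefficient of s is 2.

2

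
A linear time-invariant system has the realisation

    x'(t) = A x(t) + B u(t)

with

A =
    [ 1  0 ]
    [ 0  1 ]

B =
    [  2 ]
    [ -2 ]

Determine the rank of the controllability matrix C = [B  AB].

1

AB = [[2], [-2]]
Controllability matrix C = [B  AB] = [[2, 2], [-2, -2]]
Every column of C is a scalar multiple of column 1 = [2, -2] (multipliers 1, 1), so the columns span a one-dimensional space.
C ≠ 0, hence rank(C) = 1.
rank(C) = 1 < n = 2, so the pair (A, B) is not completely controllable.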